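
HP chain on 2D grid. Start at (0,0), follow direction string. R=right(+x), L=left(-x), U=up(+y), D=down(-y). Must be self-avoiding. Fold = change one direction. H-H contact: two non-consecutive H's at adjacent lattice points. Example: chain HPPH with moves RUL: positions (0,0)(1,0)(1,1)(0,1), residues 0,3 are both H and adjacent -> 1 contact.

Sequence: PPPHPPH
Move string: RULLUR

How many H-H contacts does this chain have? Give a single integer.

Positions: [(0, 0), (1, 0), (1, 1), (0, 1), (-1, 1), (-1, 2), (0, 2)]
H-H contact: residue 3 @(0,1) - residue 6 @(0, 2)

Answer: 1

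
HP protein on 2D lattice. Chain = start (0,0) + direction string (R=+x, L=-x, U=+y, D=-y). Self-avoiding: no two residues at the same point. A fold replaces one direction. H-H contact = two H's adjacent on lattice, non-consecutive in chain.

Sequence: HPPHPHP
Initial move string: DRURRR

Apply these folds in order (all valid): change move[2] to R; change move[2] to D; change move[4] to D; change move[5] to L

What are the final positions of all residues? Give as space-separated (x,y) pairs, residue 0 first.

Answer: (0,0) (0,-1) (1,-1) (1,-2) (2,-2) (2,-3) (1,-3)

Derivation:
Initial moves: DRURRR
Fold: move[2]->R => DRRRRR (positions: [(0, 0), (0, -1), (1, -1), (2, -1), (3, -1), (4, -1), (5, -1)])
Fold: move[2]->D => DRDRRR (positions: [(0, 0), (0, -1), (1, -1), (1, -2), (2, -2), (3, -2), (4, -2)])
Fold: move[4]->D => DRDRDR (positions: [(0, 0), (0, -1), (1, -1), (1, -2), (2, -2), (2, -3), (3, -3)])
Fold: move[5]->L => DRDRDL (positions: [(0, 0), (0, -1), (1, -1), (1, -2), (2, -2), (2, -3), (1, -3)])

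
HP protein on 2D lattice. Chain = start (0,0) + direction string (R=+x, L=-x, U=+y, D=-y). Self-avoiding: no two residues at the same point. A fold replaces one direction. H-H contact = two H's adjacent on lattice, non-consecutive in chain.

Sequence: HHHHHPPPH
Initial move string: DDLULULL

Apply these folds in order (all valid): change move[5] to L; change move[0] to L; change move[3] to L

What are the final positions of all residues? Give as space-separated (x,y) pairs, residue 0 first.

Initial moves: DDLULULL
Fold: move[5]->L => DDLULLLL (positions: [(0, 0), (0, -1), (0, -2), (-1, -2), (-1, -1), (-2, -1), (-3, -1), (-4, -1), (-5, -1)])
Fold: move[0]->L => LDLULLLL (positions: [(0, 0), (-1, 0), (-1, -1), (-2, -1), (-2, 0), (-3, 0), (-4, 0), (-5, 0), (-6, 0)])
Fold: move[3]->L => LDLLLLLL (positions: [(0, 0), (-1, 0), (-1, -1), (-2, -1), (-3, -1), (-4, -1), (-5, -1), (-6, -1), (-7, -1)])

Answer: (0,0) (-1,0) (-1,-1) (-2,-1) (-3,-1) (-4,-1) (-5,-1) (-6,-1) (-7,-1)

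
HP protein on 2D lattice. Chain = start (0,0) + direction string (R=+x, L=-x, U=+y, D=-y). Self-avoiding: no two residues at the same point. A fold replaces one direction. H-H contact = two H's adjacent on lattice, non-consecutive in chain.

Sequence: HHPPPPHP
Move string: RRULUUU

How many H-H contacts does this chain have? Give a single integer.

Answer: 0

Derivation:
Positions: [(0, 0), (1, 0), (2, 0), (2, 1), (1, 1), (1, 2), (1, 3), (1, 4)]
No H-H contacts found.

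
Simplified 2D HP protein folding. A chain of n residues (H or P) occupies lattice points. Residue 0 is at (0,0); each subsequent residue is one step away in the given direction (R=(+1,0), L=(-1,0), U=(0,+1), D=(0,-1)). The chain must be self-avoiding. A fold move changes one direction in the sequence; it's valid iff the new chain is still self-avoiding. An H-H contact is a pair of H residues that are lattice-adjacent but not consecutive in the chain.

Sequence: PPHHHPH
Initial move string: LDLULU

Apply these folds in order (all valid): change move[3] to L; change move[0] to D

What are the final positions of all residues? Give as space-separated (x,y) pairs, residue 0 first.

Initial moves: LDLULU
Fold: move[3]->L => LDLLLU (positions: [(0, 0), (-1, 0), (-1, -1), (-2, -1), (-3, -1), (-4, -1), (-4, 0)])
Fold: move[0]->D => DDLLLU (positions: [(0, 0), (0, -1), (0, -2), (-1, -2), (-2, -2), (-3, -2), (-3, -1)])

Answer: (0,0) (0,-1) (0,-2) (-1,-2) (-2,-2) (-3,-2) (-3,-1)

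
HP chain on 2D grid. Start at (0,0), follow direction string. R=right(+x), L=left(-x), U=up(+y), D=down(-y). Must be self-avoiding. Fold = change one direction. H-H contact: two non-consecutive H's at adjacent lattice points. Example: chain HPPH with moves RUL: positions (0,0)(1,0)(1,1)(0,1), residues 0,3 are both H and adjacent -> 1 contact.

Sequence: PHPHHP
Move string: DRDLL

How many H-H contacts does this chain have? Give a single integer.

Answer: 1

Derivation:
Positions: [(0, 0), (0, -1), (1, -1), (1, -2), (0, -2), (-1, -2)]
H-H contact: residue 1 @(0,-1) - residue 4 @(0, -2)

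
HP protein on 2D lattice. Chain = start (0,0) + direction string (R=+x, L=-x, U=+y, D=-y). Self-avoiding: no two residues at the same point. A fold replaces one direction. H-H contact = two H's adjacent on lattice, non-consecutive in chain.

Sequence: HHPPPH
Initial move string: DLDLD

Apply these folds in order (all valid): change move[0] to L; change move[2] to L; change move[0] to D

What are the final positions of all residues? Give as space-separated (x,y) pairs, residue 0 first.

Initial moves: DLDLD
Fold: move[0]->L => LLDLD (positions: [(0, 0), (-1, 0), (-2, 0), (-2, -1), (-3, -1), (-3, -2)])
Fold: move[2]->L => LLLLD (positions: [(0, 0), (-1, 0), (-2, 0), (-3, 0), (-4, 0), (-4, -1)])
Fold: move[0]->D => DLLLD (positions: [(0, 0), (0, -1), (-1, -1), (-2, -1), (-3, -1), (-3, -2)])

Answer: (0,0) (0,-1) (-1,-1) (-2,-1) (-3,-1) (-3,-2)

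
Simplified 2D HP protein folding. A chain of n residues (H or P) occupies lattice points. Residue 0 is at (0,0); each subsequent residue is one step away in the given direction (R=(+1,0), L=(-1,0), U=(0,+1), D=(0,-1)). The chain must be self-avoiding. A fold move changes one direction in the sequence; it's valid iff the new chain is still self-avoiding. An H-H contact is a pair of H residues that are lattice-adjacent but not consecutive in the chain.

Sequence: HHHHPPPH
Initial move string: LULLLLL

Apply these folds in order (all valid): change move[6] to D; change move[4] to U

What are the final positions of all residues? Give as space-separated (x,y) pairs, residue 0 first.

Answer: (0,0) (-1,0) (-1,1) (-2,1) (-3,1) (-3,2) (-4,2) (-4,1)

Derivation:
Initial moves: LULLLLL
Fold: move[6]->D => LULLLLD (positions: [(0, 0), (-1, 0), (-1, 1), (-2, 1), (-3, 1), (-4, 1), (-5, 1), (-5, 0)])
Fold: move[4]->U => LULLULD (positions: [(0, 0), (-1, 0), (-1, 1), (-2, 1), (-3, 1), (-3, 2), (-4, 2), (-4, 1)])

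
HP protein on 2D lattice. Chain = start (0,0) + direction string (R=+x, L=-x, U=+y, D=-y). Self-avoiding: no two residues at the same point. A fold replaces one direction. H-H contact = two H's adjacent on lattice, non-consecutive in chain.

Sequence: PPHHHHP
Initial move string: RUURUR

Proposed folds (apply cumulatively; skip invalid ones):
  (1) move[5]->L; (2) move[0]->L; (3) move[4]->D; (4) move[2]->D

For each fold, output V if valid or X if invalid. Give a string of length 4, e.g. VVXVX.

Initial: RUURUR -> [(0, 0), (1, 0), (1, 1), (1, 2), (2, 2), (2, 3), (3, 3)]
Fold 1: move[5]->L => RUURUL VALID
Fold 2: move[0]->L => LUURUL VALID
Fold 3: move[4]->D => LUURDL INVALID (collision), skipped
Fold 4: move[2]->D => LUDRUL INVALID (collision), skipped

Answer: VVXX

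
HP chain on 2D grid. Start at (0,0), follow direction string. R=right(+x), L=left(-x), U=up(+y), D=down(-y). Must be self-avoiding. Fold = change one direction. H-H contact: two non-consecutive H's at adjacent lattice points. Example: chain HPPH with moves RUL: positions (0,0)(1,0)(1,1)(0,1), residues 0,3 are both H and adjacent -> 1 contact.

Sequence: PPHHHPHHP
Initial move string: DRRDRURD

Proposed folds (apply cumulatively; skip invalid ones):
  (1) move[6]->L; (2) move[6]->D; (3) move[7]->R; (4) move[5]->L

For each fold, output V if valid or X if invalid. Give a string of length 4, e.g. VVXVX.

Answer: XXVX

Derivation:
Initial: DRRDRURD -> [(0, 0), (0, -1), (1, -1), (2, -1), (2, -2), (3, -2), (3, -1), (4, -1), (4, -2)]
Fold 1: move[6]->L => DRRDRULD INVALID (collision), skipped
Fold 2: move[6]->D => DRRDRUDD INVALID (collision), skipped
Fold 3: move[7]->R => DRRDRURR VALID
Fold 4: move[5]->L => DRRDRLRR INVALID (collision), skipped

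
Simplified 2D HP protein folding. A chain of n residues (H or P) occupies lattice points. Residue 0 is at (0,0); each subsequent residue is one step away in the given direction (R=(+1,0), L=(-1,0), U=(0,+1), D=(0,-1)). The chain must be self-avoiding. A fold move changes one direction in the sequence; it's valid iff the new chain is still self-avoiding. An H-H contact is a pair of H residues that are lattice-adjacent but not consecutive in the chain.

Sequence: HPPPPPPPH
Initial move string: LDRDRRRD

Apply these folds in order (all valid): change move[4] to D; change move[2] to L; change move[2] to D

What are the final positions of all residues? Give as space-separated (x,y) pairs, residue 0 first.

Answer: (0,0) (-1,0) (-1,-1) (-1,-2) (-1,-3) (-1,-4) (0,-4) (1,-4) (1,-5)

Derivation:
Initial moves: LDRDRRRD
Fold: move[4]->D => LDRDDRRD (positions: [(0, 0), (-1, 0), (-1, -1), (0, -1), (0, -2), (0, -3), (1, -3), (2, -3), (2, -4)])
Fold: move[2]->L => LDLDDRRD (positions: [(0, 0), (-1, 0), (-1, -1), (-2, -1), (-2, -2), (-2, -3), (-1, -3), (0, -3), (0, -4)])
Fold: move[2]->D => LDDDDRRD (positions: [(0, 0), (-1, 0), (-1, -1), (-1, -2), (-1, -3), (-1, -4), (0, -4), (1, -4), (1, -5)])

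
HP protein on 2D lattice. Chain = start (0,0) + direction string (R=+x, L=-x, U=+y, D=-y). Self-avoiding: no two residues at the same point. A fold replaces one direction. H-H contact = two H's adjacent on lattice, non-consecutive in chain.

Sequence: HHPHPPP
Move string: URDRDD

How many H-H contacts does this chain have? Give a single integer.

Positions: [(0, 0), (0, 1), (1, 1), (1, 0), (2, 0), (2, -1), (2, -2)]
H-H contact: residue 0 @(0,0) - residue 3 @(1, 0)

Answer: 1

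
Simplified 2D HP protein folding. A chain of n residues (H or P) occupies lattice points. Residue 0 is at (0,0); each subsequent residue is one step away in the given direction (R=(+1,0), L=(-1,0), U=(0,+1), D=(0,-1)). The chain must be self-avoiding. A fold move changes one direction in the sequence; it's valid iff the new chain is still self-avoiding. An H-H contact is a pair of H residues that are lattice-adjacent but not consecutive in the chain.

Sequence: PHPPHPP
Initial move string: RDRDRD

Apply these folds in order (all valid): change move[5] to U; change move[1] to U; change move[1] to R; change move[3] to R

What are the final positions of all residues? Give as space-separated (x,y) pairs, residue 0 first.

Initial moves: RDRDRD
Fold: move[5]->U => RDRDRU (positions: [(0, 0), (1, 0), (1, -1), (2, -1), (2, -2), (3, -2), (3, -1)])
Fold: move[1]->U => RURDRU (positions: [(0, 0), (1, 0), (1, 1), (2, 1), (2, 0), (3, 0), (3, 1)])
Fold: move[1]->R => RRRDRU (positions: [(0, 0), (1, 0), (2, 0), (3, 0), (3, -1), (4, -1), (4, 0)])
Fold: move[3]->R => RRRRRU (positions: [(0, 0), (1, 0), (2, 0), (3, 0), (4, 0), (5, 0), (5, 1)])

Answer: (0,0) (1,0) (2,0) (3,0) (4,0) (5,0) (5,1)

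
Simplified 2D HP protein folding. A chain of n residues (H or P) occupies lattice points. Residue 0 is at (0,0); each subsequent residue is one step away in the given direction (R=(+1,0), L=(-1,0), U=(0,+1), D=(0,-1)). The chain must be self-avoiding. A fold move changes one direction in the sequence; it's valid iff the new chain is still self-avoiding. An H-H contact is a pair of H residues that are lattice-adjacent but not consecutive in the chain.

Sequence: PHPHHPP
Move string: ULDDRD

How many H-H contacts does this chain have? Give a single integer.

Positions: [(0, 0), (0, 1), (-1, 1), (-1, 0), (-1, -1), (0, -1), (0, -2)]
No H-H contacts found.

Answer: 0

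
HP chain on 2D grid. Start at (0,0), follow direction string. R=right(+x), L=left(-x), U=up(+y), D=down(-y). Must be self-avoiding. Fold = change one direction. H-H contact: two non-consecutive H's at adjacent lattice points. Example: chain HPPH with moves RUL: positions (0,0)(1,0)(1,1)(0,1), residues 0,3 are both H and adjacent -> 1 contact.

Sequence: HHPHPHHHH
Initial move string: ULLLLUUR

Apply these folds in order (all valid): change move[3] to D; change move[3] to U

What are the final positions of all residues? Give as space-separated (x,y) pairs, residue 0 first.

Initial moves: ULLLLUUR
Fold: move[3]->D => ULLDLUUR (positions: [(0, 0), (0, 1), (-1, 1), (-2, 1), (-2, 0), (-3, 0), (-3, 1), (-3, 2), (-2, 2)])
Fold: move[3]->U => ULLULUUR (positions: [(0, 0), (0, 1), (-1, 1), (-2, 1), (-2, 2), (-3, 2), (-3, 3), (-3, 4), (-2, 4)])

Answer: (0,0) (0,1) (-1,1) (-2,1) (-2,2) (-3,2) (-3,3) (-3,4) (-2,4)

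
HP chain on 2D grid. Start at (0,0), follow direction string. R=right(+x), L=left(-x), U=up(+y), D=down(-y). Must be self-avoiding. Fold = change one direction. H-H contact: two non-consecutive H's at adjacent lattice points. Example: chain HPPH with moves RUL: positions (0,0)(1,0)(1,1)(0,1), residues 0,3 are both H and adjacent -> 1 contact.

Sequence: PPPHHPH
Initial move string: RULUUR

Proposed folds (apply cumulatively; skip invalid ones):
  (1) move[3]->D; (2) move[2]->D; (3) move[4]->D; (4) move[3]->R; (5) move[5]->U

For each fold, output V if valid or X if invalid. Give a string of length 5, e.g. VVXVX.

Answer: XXXXV

Derivation:
Initial: RULUUR -> [(0, 0), (1, 0), (1, 1), (0, 1), (0, 2), (0, 3), (1, 3)]
Fold 1: move[3]->D => RULDUR INVALID (collision), skipped
Fold 2: move[2]->D => RUDUUR INVALID (collision), skipped
Fold 3: move[4]->D => RULUDR INVALID (collision), skipped
Fold 4: move[3]->R => RULRUR INVALID (collision), skipped
Fold 5: move[5]->U => RULUUU VALID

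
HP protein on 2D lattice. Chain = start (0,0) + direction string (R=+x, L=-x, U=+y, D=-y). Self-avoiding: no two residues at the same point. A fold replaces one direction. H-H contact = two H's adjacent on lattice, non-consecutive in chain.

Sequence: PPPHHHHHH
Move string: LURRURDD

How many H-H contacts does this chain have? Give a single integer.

Positions: [(0, 0), (-1, 0), (-1, 1), (0, 1), (1, 1), (1, 2), (2, 2), (2, 1), (2, 0)]
H-H contact: residue 4 @(1,1) - residue 7 @(2, 1)

Answer: 1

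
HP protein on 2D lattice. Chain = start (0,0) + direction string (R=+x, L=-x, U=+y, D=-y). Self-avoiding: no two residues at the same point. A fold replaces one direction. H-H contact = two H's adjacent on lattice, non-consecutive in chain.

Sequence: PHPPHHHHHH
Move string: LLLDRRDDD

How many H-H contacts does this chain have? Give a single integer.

Positions: [(0, 0), (-1, 0), (-2, 0), (-3, 0), (-3, -1), (-2, -1), (-1, -1), (-1, -2), (-1, -3), (-1, -4)]
H-H contact: residue 1 @(-1,0) - residue 6 @(-1, -1)

Answer: 1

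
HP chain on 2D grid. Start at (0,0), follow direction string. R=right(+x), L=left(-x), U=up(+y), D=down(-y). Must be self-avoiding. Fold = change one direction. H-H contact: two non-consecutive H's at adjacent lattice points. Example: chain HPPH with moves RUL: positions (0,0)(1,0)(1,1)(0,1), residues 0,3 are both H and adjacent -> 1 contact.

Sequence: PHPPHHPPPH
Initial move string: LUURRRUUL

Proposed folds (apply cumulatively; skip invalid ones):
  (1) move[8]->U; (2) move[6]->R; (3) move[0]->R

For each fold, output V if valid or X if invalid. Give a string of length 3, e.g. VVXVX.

Initial: LUURRRUUL -> [(0, 0), (-1, 0), (-1, 1), (-1, 2), (0, 2), (1, 2), (2, 2), (2, 3), (2, 4), (1, 4)]
Fold 1: move[8]->U => LUURRRUUU VALID
Fold 2: move[6]->R => LUURRRRUU VALID
Fold 3: move[0]->R => RUURRRRUU VALID

Answer: VVV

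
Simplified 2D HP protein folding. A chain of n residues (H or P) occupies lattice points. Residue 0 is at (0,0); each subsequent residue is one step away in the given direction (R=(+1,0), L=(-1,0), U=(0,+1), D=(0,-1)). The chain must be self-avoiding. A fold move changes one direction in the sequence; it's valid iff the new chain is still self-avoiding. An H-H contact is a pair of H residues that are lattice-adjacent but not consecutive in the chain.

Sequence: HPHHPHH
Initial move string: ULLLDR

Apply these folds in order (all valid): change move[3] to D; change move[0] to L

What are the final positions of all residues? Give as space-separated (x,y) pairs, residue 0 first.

Initial moves: ULLLDR
Fold: move[3]->D => ULLDDR (positions: [(0, 0), (0, 1), (-1, 1), (-2, 1), (-2, 0), (-2, -1), (-1, -1)])
Fold: move[0]->L => LLLDDR (positions: [(0, 0), (-1, 0), (-2, 0), (-3, 0), (-3, -1), (-3, -2), (-2, -2)])

Answer: (0,0) (-1,0) (-2,0) (-3,0) (-3,-1) (-3,-2) (-2,-2)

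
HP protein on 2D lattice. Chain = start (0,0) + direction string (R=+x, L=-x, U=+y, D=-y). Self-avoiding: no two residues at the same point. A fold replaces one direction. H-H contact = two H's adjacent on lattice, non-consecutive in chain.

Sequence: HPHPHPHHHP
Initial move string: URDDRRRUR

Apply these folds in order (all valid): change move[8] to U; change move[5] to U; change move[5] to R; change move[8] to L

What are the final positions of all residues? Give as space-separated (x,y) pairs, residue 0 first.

Initial moves: URDDRRRUR
Fold: move[8]->U => URDDRRRUU (positions: [(0, 0), (0, 1), (1, 1), (1, 0), (1, -1), (2, -1), (3, -1), (4, -1), (4, 0), (4, 1)])
Fold: move[5]->U => URDDRURUU (positions: [(0, 0), (0, 1), (1, 1), (1, 0), (1, -1), (2, -1), (2, 0), (3, 0), (3, 1), (3, 2)])
Fold: move[5]->R => URDDRRRUU (positions: [(0, 0), (0, 1), (1, 1), (1, 0), (1, -1), (2, -1), (3, -1), (4, -1), (4, 0), (4, 1)])
Fold: move[8]->L => URDDRRRUL (positions: [(0, 0), (0, 1), (1, 1), (1, 0), (1, -1), (2, -1), (3, -1), (4, -1), (4, 0), (3, 0)])

Answer: (0,0) (0,1) (1,1) (1,0) (1,-1) (2,-1) (3,-1) (4,-1) (4,0) (3,0)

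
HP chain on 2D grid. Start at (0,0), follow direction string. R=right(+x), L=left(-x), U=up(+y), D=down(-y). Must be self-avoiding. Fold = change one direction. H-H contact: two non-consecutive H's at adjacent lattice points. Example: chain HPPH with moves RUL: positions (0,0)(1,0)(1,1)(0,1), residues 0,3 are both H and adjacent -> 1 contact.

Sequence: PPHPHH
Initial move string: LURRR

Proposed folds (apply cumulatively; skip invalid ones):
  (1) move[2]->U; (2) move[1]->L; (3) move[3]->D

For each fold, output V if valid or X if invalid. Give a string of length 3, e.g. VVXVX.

Answer: VVX

Derivation:
Initial: LURRR -> [(0, 0), (-1, 0), (-1, 1), (0, 1), (1, 1), (2, 1)]
Fold 1: move[2]->U => LUURR VALID
Fold 2: move[1]->L => LLURR VALID
Fold 3: move[3]->D => LLUDR INVALID (collision), skipped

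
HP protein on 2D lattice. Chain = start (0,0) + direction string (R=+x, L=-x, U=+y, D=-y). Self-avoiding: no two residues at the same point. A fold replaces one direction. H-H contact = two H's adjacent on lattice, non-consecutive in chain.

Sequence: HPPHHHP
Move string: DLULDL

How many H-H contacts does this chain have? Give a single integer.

Positions: [(0, 0), (0, -1), (-1, -1), (-1, 0), (-2, 0), (-2, -1), (-3, -1)]
H-H contact: residue 0 @(0,0) - residue 3 @(-1, 0)

Answer: 1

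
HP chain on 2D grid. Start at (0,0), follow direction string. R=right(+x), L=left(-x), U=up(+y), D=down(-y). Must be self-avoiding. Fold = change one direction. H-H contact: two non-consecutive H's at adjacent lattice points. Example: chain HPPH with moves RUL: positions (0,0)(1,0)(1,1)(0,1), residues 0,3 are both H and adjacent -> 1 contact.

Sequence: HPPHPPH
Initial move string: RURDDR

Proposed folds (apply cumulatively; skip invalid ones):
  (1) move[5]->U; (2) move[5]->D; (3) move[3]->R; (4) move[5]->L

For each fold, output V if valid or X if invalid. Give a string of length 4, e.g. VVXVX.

Initial: RURDDR -> [(0, 0), (1, 0), (1, 1), (2, 1), (2, 0), (2, -1), (3, -1)]
Fold 1: move[5]->U => RURDDU INVALID (collision), skipped
Fold 2: move[5]->D => RURDDD VALID
Fold 3: move[3]->R => RURRDD VALID
Fold 4: move[5]->L => RURRDL VALID

Answer: XVVV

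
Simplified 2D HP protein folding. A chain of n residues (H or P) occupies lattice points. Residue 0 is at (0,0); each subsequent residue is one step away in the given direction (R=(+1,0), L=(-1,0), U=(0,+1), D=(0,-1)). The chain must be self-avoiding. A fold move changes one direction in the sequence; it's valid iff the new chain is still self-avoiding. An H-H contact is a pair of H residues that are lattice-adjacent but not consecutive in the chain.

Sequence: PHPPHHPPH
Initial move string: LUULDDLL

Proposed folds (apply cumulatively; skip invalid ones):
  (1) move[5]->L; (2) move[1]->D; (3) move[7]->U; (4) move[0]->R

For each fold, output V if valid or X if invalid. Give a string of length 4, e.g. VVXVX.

Answer: VXVV

Derivation:
Initial: LUULDDLL -> [(0, 0), (-1, 0), (-1, 1), (-1, 2), (-2, 2), (-2, 1), (-2, 0), (-3, 0), (-4, 0)]
Fold 1: move[5]->L => LUULDLLL VALID
Fold 2: move[1]->D => LDULDLLL INVALID (collision), skipped
Fold 3: move[7]->U => LUULDLLU VALID
Fold 4: move[0]->R => RUULDLLU VALID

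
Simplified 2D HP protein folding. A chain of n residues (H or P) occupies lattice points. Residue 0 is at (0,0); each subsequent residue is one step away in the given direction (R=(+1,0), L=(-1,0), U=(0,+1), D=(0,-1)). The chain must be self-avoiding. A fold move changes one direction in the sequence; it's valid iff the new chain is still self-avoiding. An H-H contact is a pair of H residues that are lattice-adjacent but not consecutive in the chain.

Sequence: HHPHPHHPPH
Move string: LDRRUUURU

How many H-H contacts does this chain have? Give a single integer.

Answer: 2

Derivation:
Positions: [(0, 0), (-1, 0), (-1, -1), (0, -1), (1, -1), (1, 0), (1, 1), (1, 2), (2, 2), (2, 3)]
H-H contact: residue 0 @(0,0) - residue 5 @(1, 0)
H-H contact: residue 0 @(0,0) - residue 3 @(0, -1)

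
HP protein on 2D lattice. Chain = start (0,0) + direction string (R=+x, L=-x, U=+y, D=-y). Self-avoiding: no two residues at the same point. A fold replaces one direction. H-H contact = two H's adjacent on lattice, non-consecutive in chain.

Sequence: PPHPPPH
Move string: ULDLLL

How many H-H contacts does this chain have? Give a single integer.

Positions: [(0, 0), (0, 1), (-1, 1), (-1, 0), (-2, 0), (-3, 0), (-4, 0)]
No H-H contacts found.

Answer: 0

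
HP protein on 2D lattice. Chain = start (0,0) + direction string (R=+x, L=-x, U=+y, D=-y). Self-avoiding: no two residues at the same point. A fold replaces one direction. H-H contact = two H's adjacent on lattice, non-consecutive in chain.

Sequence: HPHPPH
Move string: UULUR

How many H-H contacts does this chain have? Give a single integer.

Positions: [(0, 0), (0, 1), (0, 2), (-1, 2), (-1, 3), (0, 3)]
H-H contact: residue 2 @(0,2) - residue 5 @(0, 3)

Answer: 1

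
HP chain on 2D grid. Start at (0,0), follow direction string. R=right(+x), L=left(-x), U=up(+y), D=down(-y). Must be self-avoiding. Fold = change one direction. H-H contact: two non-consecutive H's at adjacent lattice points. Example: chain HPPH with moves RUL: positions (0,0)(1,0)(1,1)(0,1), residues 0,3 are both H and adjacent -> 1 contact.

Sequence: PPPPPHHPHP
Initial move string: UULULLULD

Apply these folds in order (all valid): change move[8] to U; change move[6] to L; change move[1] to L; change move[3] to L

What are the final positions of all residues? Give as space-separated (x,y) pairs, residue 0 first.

Answer: (0,0) (0,1) (-1,1) (-2,1) (-3,1) (-4,1) (-5,1) (-6,1) (-7,1) (-7,2)

Derivation:
Initial moves: UULULLULD
Fold: move[8]->U => UULULLULU (positions: [(0, 0), (0, 1), (0, 2), (-1, 2), (-1, 3), (-2, 3), (-3, 3), (-3, 4), (-4, 4), (-4, 5)])
Fold: move[6]->L => UULULLLLU (positions: [(0, 0), (0, 1), (0, 2), (-1, 2), (-1, 3), (-2, 3), (-3, 3), (-4, 3), (-5, 3), (-5, 4)])
Fold: move[1]->L => ULLULLLLU (positions: [(0, 0), (0, 1), (-1, 1), (-2, 1), (-2, 2), (-3, 2), (-4, 2), (-5, 2), (-6, 2), (-6, 3)])
Fold: move[3]->L => ULLLLLLLU (positions: [(0, 0), (0, 1), (-1, 1), (-2, 1), (-3, 1), (-4, 1), (-5, 1), (-6, 1), (-7, 1), (-7, 2)])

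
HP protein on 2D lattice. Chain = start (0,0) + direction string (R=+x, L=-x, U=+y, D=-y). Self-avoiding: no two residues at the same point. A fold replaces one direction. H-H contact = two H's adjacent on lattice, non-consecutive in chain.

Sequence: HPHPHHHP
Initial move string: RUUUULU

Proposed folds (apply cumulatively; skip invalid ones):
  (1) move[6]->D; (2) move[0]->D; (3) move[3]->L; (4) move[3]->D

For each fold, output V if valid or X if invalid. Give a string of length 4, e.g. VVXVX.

Initial: RUUUULU -> [(0, 0), (1, 0), (1, 1), (1, 2), (1, 3), (1, 4), (0, 4), (0, 5)]
Fold 1: move[6]->D => RUUUULD VALID
Fold 2: move[0]->D => DUUUULD INVALID (collision), skipped
Fold 3: move[3]->L => RUULULD VALID
Fold 4: move[3]->D => RUUDULD INVALID (collision), skipped

Answer: VXVX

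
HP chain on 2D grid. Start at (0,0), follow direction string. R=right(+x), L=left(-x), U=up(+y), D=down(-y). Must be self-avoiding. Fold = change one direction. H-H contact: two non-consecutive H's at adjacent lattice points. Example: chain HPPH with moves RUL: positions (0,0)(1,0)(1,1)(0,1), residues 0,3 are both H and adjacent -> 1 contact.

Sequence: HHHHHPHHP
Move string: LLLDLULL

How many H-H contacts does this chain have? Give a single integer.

Positions: [(0, 0), (-1, 0), (-2, 0), (-3, 0), (-3, -1), (-4, -1), (-4, 0), (-5, 0), (-6, 0)]
H-H contact: residue 3 @(-3,0) - residue 6 @(-4, 0)

Answer: 1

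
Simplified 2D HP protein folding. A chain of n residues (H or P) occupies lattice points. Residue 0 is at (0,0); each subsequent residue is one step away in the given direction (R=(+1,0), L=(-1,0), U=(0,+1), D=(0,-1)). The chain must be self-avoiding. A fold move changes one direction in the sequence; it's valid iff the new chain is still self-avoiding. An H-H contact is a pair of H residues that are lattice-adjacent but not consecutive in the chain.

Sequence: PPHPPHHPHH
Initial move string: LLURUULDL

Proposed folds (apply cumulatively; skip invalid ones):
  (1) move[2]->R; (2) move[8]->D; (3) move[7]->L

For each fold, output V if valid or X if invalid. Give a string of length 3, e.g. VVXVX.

Answer: XXV

Derivation:
Initial: LLURUULDL -> [(0, 0), (-1, 0), (-2, 0), (-2, 1), (-1, 1), (-1, 2), (-1, 3), (-2, 3), (-2, 2), (-3, 2)]
Fold 1: move[2]->R => LLRRUULDL INVALID (collision), skipped
Fold 2: move[8]->D => LLURUULDD INVALID (collision), skipped
Fold 3: move[7]->L => LLURUULLL VALID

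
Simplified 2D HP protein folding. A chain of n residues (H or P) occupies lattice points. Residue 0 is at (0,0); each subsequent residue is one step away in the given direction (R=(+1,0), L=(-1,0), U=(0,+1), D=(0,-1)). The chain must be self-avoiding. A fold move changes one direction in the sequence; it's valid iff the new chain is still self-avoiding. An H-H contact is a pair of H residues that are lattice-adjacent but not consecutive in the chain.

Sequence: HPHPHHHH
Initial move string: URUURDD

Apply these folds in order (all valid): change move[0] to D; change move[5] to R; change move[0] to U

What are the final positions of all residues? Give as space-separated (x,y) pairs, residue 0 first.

Answer: (0,0) (0,1) (1,1) (1,2) (1,3) (2,3) (3,3) (3,2)

Derivation:
Initial moves: URUURDD
Fold: move[0]->D => DRUURDD (positions: [(0, 0), (0, -1), (1, -1), (1, 0), (1, 1), (2, 1), (2, 0), (2, -1)])
Fold: move[5]->R => DRUURRD (positions: [(0, 0), (0, -1), (1, -1), (1, 0), (1, 1), (2, 1), (3, 1), (3, 0)])
Fold: move[0]->U => URUURRD (positions: [(0, 0), (0, 1), (1, 1), (1, 2), (1, 3), (2, 3), (3, 3), (3, 2)])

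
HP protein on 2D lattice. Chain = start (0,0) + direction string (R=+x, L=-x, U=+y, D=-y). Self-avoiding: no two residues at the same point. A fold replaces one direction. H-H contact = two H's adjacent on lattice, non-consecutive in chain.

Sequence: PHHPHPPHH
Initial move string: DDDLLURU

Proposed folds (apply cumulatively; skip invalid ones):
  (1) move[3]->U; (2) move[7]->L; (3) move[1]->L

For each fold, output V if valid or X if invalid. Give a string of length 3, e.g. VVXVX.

Answer: XXV

Derivation:
Initial: DDDLLURU -> [(0, 0), (0, -1), (0, -2), (0, -3), (-1, -3), (-2, -3), (-2, -2), (-1, -2), (-1, -1)]
Fold 1: move[3]->U => DDDULURU INVALID (collision), skipped
Fold 2: move[7]->L => DDDLLURL INVALID (collision), skipped
Fold 3: move[1]->L => DLDLLURU VALID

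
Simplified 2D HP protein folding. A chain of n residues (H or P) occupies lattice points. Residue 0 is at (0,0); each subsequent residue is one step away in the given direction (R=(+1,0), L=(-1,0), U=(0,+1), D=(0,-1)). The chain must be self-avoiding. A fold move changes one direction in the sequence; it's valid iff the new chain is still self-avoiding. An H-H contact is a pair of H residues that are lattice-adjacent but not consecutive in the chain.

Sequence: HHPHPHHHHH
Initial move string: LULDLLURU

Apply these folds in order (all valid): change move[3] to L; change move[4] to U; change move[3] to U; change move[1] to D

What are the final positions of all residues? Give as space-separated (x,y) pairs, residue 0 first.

Initial moves: LULDLLURU
Fold: move[3]->L => LULLLLURU (positions: [(0, 0), (-1, 0), (-1, 1), (-2, 1), (-3, 1), (-4, 1), (-5, 1), (-5, 2), (-4, 2), (-4, 3)])
Fold: move[4]->U => LULLULURU (positions: [(0, 0), (-1, 0), (-1, 1), (-2, 1), (-3, 1), (-3, 2), (-4, 2), (-4, 3), (-3, 3), (-3, 4)])
Fold: move[3]->U => LULUULURU (positions: [(0, 0), (-1, 0), (-1, 1), (-2, 1), (-2, 2), (-2, 3), (-3, 3), (-3, 4), (-2, 4), (-2, 5)])
Fold: move[1]->D => LDLUULURU (positions: [(0, 0), (-1, 0), (-1, -1), (-2, -1), (-2, 0), (-2, 1), (-3, 1), (-3, 2), (-2, 2), (-2, 3)])

Answer: (0,0) (-1,0) (-1,-1) (-2,-1) (-2,0) (-2,1) (-3,1) (-3,2) (-2,2) (-2,3)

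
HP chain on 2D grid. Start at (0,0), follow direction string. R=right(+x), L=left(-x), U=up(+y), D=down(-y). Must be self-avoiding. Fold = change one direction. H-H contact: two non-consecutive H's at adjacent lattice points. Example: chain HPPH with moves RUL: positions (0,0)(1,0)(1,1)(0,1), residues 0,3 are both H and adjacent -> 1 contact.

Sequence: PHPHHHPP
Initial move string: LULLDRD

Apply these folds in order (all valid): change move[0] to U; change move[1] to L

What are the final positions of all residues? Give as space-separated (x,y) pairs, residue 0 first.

Answer: (0,0) (0,1) (-1,1) (-2,1) (-3,1) (-3,0) (-2,0) (-2,-1)

Derivation:
Initial moves: LULLDRD
Fold: move[0]->U => UULLDRD (positions: [(0, 0), (0, 1), (0, 2), (-1, 2), (-2, 2), (-2, 1), (-1, 1), (-1, 0)])
Fold: move[1]->L => ULLLDRD (positions: [(0, 0), (0, 1), (-1, 1), (-2, 1), (-3, 1), (-3, 0), (-2, 0), (-2, -1)])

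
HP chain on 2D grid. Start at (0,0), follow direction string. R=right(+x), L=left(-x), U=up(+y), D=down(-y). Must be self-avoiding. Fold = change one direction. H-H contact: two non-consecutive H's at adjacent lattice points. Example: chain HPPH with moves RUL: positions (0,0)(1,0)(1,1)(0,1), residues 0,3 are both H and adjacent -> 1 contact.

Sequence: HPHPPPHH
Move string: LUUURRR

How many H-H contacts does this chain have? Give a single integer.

Positions: [(0, 0), (-1, 0), (-1, 1), (-1, 2), (-1, 3), (0, 3), (1, 3), (2, 3)]
No H-H contacts found.

Answer: 0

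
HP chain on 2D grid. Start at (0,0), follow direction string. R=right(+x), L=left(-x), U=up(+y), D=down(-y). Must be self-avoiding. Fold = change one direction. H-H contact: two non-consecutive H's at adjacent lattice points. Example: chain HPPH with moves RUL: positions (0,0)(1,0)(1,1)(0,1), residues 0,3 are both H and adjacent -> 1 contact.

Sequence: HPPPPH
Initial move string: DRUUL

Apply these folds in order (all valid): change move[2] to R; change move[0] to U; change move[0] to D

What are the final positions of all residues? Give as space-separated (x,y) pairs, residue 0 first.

Initial moves: DRUUL
Fold: move[2]->R => DRRUL (positions: [(0, 0), (0, -1), (1, -1), (2, -1), (2, 0), (1, 0)])
Fold: move[0]->U => URRUL (positions: [(0, 0), (0, 1), (1, 1), (2, 1), (2, 2), (1, 2)])
Fold: move[0]->D => DRRUL (positions: [(0, 0), (0, -1), (1, -1), (2, -1), (2, 0), (1, 0)])

Answer: (0,0) (0,-1) (1,-1) (2,-1) (2,0) (1,0)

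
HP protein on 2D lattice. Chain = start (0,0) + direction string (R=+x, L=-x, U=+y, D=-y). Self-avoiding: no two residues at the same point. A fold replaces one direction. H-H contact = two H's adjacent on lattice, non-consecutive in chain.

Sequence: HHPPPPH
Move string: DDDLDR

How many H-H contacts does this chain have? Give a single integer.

Positions: [(0, 0), (0, -1), (0, -2), (0, -3), (-1, -3), (-1, -4), (0, -4)]
No H-H contacts found.

Answer: 0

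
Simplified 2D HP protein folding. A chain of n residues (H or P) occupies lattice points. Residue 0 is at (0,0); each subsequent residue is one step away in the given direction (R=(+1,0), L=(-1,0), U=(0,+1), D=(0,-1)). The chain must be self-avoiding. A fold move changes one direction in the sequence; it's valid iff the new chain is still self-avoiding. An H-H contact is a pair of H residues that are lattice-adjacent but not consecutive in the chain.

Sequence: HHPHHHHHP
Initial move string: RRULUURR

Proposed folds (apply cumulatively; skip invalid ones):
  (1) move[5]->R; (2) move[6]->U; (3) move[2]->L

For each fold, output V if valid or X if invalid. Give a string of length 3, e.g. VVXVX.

Initial: RRULUURR -> [(0, 0), (1, 0), (2, 0), (2, 1), (1, 1), (1, 2), (1, 3), (2, 3), (3, 3)]
Fold 1: move[5]->R => RRULURRR VALID
Fold 2: move[6]->U => RRULURUR VALID
Fold 3: move[2]->L => RRLLURUR INVALID (collision), skipped

Answer: VVX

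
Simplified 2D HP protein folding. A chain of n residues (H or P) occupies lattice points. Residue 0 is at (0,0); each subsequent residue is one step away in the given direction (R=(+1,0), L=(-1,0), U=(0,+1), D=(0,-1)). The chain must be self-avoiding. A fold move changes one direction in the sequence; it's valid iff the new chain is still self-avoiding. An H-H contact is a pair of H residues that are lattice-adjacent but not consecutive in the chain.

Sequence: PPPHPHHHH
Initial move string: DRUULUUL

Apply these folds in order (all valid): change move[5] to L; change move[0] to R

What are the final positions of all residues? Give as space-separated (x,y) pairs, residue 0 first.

Answer: (0,0) (1,0) (2,0) (2,1) (2,2) (1,2) (0,2) (0,3) (-1,3)

Derivation:
Initial moves: DRUULUUL
Fold: move[5]->L => DRUULLUL (positions: [(0, 0), (0, -1), (1, -1), (1, 0), (1, 1), (0, 1), (-1, 1), (-1, 2), (-2, 2)])
Fold: move[0]->R => RRUULLUL (positions: [(0, 0), (1, 0), (2, 0), (2, 1), (2, 2), (1, 2), (0, 2), (0, 3), (-1, 3)])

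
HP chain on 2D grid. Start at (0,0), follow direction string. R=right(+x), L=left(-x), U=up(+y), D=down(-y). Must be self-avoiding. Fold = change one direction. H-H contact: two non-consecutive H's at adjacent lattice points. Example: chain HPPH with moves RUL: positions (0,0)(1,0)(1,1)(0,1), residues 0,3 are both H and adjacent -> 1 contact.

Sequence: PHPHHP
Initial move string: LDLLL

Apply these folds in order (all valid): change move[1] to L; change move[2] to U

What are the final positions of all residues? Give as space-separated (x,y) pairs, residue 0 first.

Initial moves: LDLLL
Fold: move[1]->L => LLLLL (positions: [(0, 0), (-1, 0), (-2, 0), (-3, 0), (-4, 0), (-5, 0)])
Fold: move[2]->U => LLULL (positions: [(0, 0), (-1, 0), (-2, 0), (-2, 1), (-3, 1), (-4, 1)])

Answer: (0,0) (-1,0) (-2,0) (-2,1) (-3,1) (-4,1)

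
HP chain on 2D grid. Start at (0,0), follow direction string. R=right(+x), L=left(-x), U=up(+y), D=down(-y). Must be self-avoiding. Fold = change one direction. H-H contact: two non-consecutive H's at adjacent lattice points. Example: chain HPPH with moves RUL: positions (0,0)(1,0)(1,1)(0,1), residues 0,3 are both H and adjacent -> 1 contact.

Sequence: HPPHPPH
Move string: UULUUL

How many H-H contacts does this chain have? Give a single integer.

Answer: 0

Derivation:
Positions: [(0, 0), (0, 1), (0, 2), (-1, 2), (-1, 3), (-1, 4), (-2, 4)]
No H-H contacts found.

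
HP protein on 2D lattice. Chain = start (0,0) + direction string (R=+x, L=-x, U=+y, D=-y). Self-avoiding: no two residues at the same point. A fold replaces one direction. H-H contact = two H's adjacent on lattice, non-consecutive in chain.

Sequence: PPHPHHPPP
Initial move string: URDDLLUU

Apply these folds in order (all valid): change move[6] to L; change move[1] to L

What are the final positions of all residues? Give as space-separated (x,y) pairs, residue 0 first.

Initial moves: URDDLLUU
Fold: move[6]->L => URDDLLLU (positions: [(0, 0), (0, 1), (1, 1), (1, 0), (1, -1), (0, -1), (-1, -1), (-2, -1), (-2, 0)])
Fold: move[1]->L => ULDDLLLU (positions: [(0, 0), (0, 1), (-1, 1), (-1, 0), (-1, -1), (-2, -1), (-3, -1), (-4, -1), (-4, 0)])

Answer: (0,0) (0,1) (-1,1) (-1,0) (-1,-1) (-2,-1) (-3,-1) (-4,-1) (-4,0)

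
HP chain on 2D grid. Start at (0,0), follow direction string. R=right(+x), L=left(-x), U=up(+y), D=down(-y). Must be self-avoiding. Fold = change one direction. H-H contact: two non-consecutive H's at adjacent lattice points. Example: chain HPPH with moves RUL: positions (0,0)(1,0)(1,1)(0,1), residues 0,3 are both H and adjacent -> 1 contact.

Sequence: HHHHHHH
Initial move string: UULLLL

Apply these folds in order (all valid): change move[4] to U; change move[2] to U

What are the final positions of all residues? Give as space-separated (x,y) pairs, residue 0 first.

Initial moves: UULLLL
Fold: move[4]->U => UULLUL (positions: [(0, 0), (0, 1), (0, 2), (-1, 2), (-2, 2), (-2, 3), (-3, 3)])
Fold: move[2]->U => UUULUL (positions: [(0, 0), (0, 1), (0, 2), (0, 3), (-1, 3), (-1, 4), (-2, 4)])

Answer: (0,0) (0,1) (0,2) (0,3) (-1,3) (-1,4) (-2,4)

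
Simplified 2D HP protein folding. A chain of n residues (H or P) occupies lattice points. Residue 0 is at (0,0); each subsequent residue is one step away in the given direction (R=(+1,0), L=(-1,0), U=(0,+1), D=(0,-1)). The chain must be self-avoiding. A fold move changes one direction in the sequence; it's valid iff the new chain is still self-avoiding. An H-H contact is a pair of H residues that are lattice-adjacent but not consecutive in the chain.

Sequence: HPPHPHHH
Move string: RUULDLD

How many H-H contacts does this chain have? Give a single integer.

Positions: [(0, 0), (1, 0), (1, 1), (1, 2), (0, 2), (0, 1), (-1, 1), (-1, 0)]
H-H contact: residue 0 @(0,0) - residue 7 @(-1, 0)
H-H contact: residue 0 @(0,0) - residue 5 @(0, 1)

Answer: 2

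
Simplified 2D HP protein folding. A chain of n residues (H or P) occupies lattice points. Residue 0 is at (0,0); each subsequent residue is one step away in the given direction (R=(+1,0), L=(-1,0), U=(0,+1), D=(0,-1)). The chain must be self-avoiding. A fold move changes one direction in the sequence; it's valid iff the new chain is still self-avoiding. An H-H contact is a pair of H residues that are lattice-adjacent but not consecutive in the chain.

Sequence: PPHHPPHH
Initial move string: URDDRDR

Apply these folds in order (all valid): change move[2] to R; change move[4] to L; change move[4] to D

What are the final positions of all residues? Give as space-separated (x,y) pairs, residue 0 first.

Initial moves: URDDRDR
Fold: move[2]->R => URRDRDR (positions: [(0, 0), (0, 1), (1, 1), (2, 1), (2, 0), (3, 0), (3, -1), (4, -1)])
Fold: move[4]->L => URRDLDR (positions: [(0, 0), (0, 1), (1, 1), (2, 1), (2, 0), (1, 0), (1, -1), (2, -1)])
Fold: move[4]->D => URRDDDR (positions: [(0, 0), (0, 1), (1, 1), (2, 1), (2, 0), (2, -1), (2, -2), (3, -2)])

Answer: (0,0) (0,1) (1,1) (2,1) (2,0) (2,-1) (2,-2) (3,-2)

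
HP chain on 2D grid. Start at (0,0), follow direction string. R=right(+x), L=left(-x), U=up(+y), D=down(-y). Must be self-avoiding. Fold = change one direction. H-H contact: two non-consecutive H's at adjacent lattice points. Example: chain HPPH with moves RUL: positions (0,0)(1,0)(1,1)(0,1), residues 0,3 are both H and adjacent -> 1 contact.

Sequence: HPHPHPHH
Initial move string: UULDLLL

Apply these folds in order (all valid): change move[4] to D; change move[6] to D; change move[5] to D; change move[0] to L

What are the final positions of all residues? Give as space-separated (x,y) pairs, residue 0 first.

Initial moves: UULDLLL
Fold: move[4]->D => UULDDLL (positions: [(0, 0), (0, 1), (0, 2), (-1, 2), (-1, 1), (-1, 0), (-2, 0), (-3, 0)])
Fold: move[6]->D => UULDDLD (positions: [(0, 0), (0, 1), (0, 2), (-1, 2), (-1, 1), (-1, 0), (-2, 0), (-2, -1)])
Fold: move[5]->D => UULDDDD (positions: [(0, 0), (0, 1), (0, 2), (-1, 2), (-1, 1), (-1, 0), (-1, -1), (-1, -2)])
Fold: move[0]->L => LULDDDD (positions: [(0, 0), (-1, 0), (-1, 1), (-2, 1), (-2, 0), (-2, -1), (-2, -2), (-2, -3)])

Answer: (0,0) (-1,0) (-1,1) (-2,1) (-2,0) (-2,-1) (-2,-2) (-2,-3)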